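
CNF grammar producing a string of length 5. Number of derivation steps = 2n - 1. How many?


Chomsky Normal Form derivation:
String length n = 5
Each step either:
  - Splits a nonterminal into two (n-1 such steps)
  - Converts a nonterminal to terminal (n such steps)
Total = (n-1) + n = 2n - 1
= 2(5) - 1
= 10 - 1
= 9

9


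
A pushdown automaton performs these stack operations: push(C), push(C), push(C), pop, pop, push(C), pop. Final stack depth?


Tracing stack operations:
  push(C) -> stack = [C], depth=1
  push(C) -> stack = [C,C], depth=2
  push(C) -> stack = [C,C,C], depth=3
  pop -> removed C, stack = [C,C], depth=2
  pop -> removed C, stack = [C], depth=1
  push(C) -> stack = [C,C], depth=2
  pop -> removed C, stack = [C], depth=1
Final depth = 1

1


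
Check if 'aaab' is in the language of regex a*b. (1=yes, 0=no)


Pattern: a*b
String: 'aaab'
Pattern requires: zero or more 'a's followed by exactly one 'b'
Found 3 leading 'a's
Remaining: 'b'
Remaining is exactly 'b' -> match
Result: 1

1


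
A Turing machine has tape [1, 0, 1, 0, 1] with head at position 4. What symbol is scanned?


Tape: [1, 0, 1, 0, 1]
Positions: 0 1 2 3 4
Values:    1 0 1 0 1
Head at position 4
tape[4] = 1

1


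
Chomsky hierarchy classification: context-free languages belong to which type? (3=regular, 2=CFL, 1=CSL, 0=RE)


Chomsky hierarchy levels:
  Type 3: Regular (DFA/NFA/regex)
  Type 2: Context-free (PDA)
  Type 1: Context-sensitive
  Type 0: Recursively enumerable (TM)
'context-free' corresponds to Type 2

2


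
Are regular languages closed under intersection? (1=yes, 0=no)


Regular languages are closed under all standard operations:
- Union: Yes (product construction)
- Intersection: Yes (product construction)
- Complement: Yes (swap accept/reject)
- Concatenation: Yes (NFA construction)
Operation: intersection -> Closed

1


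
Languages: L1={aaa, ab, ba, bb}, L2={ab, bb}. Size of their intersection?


L1 = {aaa, ab, ba, bb}
L2 = {ab, bb}
Checking each string in L1 against L2:
  'aaa': in L2? No
  'ab': in L2? Yes
  'ba': in L2? No
  'bb': in L2? Yes
Intersection = {ab, bb}
|L1 ∩ L2| = 2

2


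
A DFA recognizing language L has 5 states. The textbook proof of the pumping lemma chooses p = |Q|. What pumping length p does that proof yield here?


Pumping lemma for regular languages (standard proof):
Take p = |Q|, the number of DFA states.
Any string of length >= |Q| passes through |Q|+1 states while reading its first |Q| symbols,
so by pigeonhole some state repeats, giving the loop that can be pumped.
Here |Q| = 5
Therefore the proof uses p = 5

5


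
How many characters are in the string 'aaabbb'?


String: 'aaabbb'
Counting characters:
  'a' appears 3 time(s)
  'b' appears 3 time(s)
Total length = 3 + 3 = 6

6


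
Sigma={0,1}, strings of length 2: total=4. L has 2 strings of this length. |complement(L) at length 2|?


Alphabet: {0,1}
String length: 2
Total strings of length 2 = 2^2 = 4
Strings in L = 2
Complement = total - |L|
= 4 - 2
= 2

2


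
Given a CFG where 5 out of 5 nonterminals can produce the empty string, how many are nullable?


Nonterminals: {S, A, B, C, D}
A nonterminal is nullable if it can derive epsilon
Counting nullable nonterminals: 5
Total nullable = 5

5


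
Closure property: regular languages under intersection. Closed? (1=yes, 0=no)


Regular languages are closed under:
- Union (DFA product construction)
- Intersection (DFA product construction)
- Complement (swap accept/reject states)
- Concatenation (NFA construction)
- Kleene star (NFA construction)
intersection is in this list
Therefore: closed

1


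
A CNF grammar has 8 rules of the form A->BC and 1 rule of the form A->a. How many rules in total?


CNF allows two rule forms:
  A -> BC (binary): 8 rules
  A -> a (terminal): 1 rule
Total = 8 + 1 = 9

9


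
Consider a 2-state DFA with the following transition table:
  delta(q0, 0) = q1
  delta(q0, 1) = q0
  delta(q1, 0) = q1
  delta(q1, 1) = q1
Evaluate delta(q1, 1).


Looking up transition function:
delta(q1, 1) in the table
Row: q1, Column: 1
Result: q1

q1


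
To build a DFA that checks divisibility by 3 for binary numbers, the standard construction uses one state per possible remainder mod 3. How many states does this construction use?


Divisibility by 3 is tracked via the remainder mod 3: 0, 1, ..., 2
The construction assigns one state to each remainder
Number of remainders = 3

3


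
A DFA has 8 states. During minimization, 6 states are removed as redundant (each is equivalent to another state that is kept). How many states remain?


Original DFA: 8 states
Redundant states removed: 6
Minimized states = original - removed
= 8 - 6
= 2

2


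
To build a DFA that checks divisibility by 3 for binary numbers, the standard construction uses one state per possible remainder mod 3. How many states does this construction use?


Divisibility by 3 is tracked via the remainder mod 3: 0, 1, ..., 2
The construction assigns one state to each remainder
Number of remainders = 3

3


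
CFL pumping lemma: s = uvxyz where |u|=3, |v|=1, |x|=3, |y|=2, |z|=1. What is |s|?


|s| = |u| + |v| + |x| + |y| + |z|
= 3 + 1 + 3 + 2 + 1
= 4 + 3 + 3
= 7 + 3
= 10

10


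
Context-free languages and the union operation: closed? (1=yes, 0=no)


CFL closure properties:
  Closed under: union, concatenation, Kleene star
  NOT closed under: intersection, complement
Operation 'union' is in closed list -> Yes (closed)

1


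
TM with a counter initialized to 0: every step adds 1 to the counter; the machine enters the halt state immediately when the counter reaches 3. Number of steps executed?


Counter starts at 0. Counting sequence:
  Step 1: counter = 1
  Step 2: counter = 2
  Step 3: counter = 3
Counter reached 3 -> halt
Total steps = 3

3


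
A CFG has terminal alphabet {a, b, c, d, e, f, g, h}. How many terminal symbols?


Terminal symbols: a, b, c, d, e, f, g, h
Counting each: a (#1), b (#2), c (#3), d (#4), e (#5), f (#6), g (#7), h (#8)
Total = 8

8


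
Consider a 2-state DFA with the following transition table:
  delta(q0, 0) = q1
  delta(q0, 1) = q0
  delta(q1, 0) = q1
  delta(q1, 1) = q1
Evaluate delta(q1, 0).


Looking up transition function:
delta(q1, 0) in the table
Row: q1, Column: 0
Result: q1

q1


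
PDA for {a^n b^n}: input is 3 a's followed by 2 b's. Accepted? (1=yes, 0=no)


Language requires equal numbers of a's and b's
PDA pushes for each 'a', pops for each 'b'
Number of a's = 3
Number of b's = 2
3 != 2 -> Reject

0


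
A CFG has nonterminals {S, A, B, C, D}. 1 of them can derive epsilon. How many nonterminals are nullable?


Nonterminals: {S, A, B, C, D}
A nonterminal is nullable if it can derive epsilon
Counting nullable nonterminals: 1
Total nullable = 1

1


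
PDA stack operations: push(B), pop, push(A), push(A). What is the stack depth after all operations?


Tracing stack operations:
  push(B) -> stack = [B], depth=1
  pop -> removed B, stack = [], depth=0
  push(A) -> stack = [A], depth=1
  push(A) -> stack = [A,A], depth=2
Final depth = 2

2


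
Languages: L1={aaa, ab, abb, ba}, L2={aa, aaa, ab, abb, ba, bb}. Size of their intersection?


L1 = {aaa, ab, abb, ba}
L2 = {aa, aaa, ab, abb, ba, bb}
Checking each string in L1 against L2:
  'aaa': in L2? Yes
  'ab': in L2? Yes
  'abb': in L2? Yes
  'ba': in L2? Yes
Intersection = {aaa, ab, abb, ba}
|L1 ∩ L2| = 4

4


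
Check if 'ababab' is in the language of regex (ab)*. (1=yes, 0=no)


Pattern: (ab)*
String: 'ababab'
Pattern requires: zero or more repetitions of 'ab'
Pairs: ['ab', 'ab', 'ab']
All pairs are 'ab'? Yes
Result: 1

1


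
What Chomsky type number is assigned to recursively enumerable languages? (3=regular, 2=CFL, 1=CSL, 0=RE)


Chomsky hierarchy levels:
  Type 3: Regular (DFA/NFA/regex)
  Type 2: Context-free (PDA)
  Type 1: Context-sensitive
  Type 0: Recursively enumerable (TM)
'recursively enumerable' corresponds to Type 0

0


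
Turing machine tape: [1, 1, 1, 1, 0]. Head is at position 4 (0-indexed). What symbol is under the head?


Tape: [1, 1, 1, 1, 0]
Positions: 0 1 2 3 4
Values:    1 1 1 1 0
Head at position 4
tape[4] = 0

0


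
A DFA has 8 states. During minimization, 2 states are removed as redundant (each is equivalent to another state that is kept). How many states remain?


Original DFA: 8 states
Redundant states removed: 2
Minimized states = original - removed
= 8 - 2
= 6

6


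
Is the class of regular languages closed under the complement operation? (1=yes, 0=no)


Regular languages are closed under:
- Union (DFA product construction)
- Intersection (DFA product construction)
- Complement (swap accept/reject states)
- Concatenation (NFA construction)
- Kleene star (NFA construction)
complement is in this list
Therefore: closed

1


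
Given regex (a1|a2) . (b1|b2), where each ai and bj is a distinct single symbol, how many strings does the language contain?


First group: 2 alternatives
Second group: 2 alternatives
Concatenation: each choice from group 1 pairs with each from group 2
Total = 2 x 2 = 4

4


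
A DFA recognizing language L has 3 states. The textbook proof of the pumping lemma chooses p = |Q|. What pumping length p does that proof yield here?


Pumping lemma for regular languages (standard proof):
Take p = |Q|, the number of DFA states.
Any string of length >= |Q| passes through |Q|+1 states while reading its first |Q| symbols,
so by pigeonhole some state repeats, giving the loop that can be pumped.
Here |Q| = 3
Therefore the proof uses p = 3

3


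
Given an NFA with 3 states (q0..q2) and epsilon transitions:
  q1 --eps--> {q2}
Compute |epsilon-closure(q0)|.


Starting from q0
Initialize closure = {q0}
q0 has no outgoing epsilon transitions -> nothing to add
Final closure: {q0}
Size = 1

1


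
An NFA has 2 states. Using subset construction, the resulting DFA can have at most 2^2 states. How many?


NFA has 2 states
Subset construction: each DFA state = subset of NFA states
Maximum subsets = 2^2
2^2 = 4

4


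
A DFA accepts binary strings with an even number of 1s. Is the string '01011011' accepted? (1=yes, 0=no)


DFA has 2 states: q_even (start, accept=yes) and q_odd
Processing string '01011011' character by character:
  Position 0: read '0', 1-count=0 -> q_even (no change)
  Position 1: read '1', 1-count=1 -> q_odd
  Position 2: read '0', 1-count=1 -> q_odd (no change)
  Position 3: read '1', 1-count=2 -> q_even
  Position 4: read '1', 1-count=3 -> q_odd
  Position 5: read '0', 1-count=3 -> q_odd (no change)
  Position 6: read '1', 1-count=4 -> q_even
  Position 7: read '1', 1-count=5 -> q_odd
Final state: q_odd, total 1s = 5 (odd); the DFA requires an even count -> reject

0


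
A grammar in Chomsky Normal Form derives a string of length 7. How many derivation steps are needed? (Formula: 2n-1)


Chomsky Normal Form derivation:
String length n = 7
Each step either:
  - Splits a nonterminal into two (n-1 such steps)
  - Converts a nonterminal to terminal (n such steps)
Total = (n-1) + n = 2n - 1
= 2(7) - 1
= 14 - 1
= 13

13


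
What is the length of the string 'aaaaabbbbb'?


String: 'aaaaabbbbb'
Counting characters:
  'a' appears 5 time(s)
  'b' appears 5 time(s)
Total length = 5 + 5 = 10

10


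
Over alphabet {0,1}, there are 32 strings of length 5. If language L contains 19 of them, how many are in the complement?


Alphabet: {0,1}
String length: 5
Total strings of length 5 = 2^5 = 32
Strings in L = 19
Complement = total - |L|
= 32 - 19
= 13

13


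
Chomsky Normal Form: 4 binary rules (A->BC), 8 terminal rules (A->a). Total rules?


CNF allows two rule forms:
  A -> BC (binary): 4 rules
  A -> a (terminal): 8 rules
Total = 4 + 8 = 12

12


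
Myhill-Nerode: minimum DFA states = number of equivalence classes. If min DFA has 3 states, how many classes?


Myhill-Nerode theorem:
Number of equivalence classes = number of states in minimal DFA
Minimal DFA states = 3
Therefore equivalence classes = 3

3


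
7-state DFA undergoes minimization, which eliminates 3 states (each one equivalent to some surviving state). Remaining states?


Original DFA: 7 states
Redundant states removed: 3
Minimized states = original - removed
= 7 - 3
= 4

4


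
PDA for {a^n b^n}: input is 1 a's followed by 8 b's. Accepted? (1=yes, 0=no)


Language requires equal numbers of a's and b's
PDA pushes for each 'a', pops for each 'b'
Number of a's = 1
Number of b's = 8
1 != 8 -> Reject

0


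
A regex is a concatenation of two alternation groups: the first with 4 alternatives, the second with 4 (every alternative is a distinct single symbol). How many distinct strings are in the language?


First group: 4 alternatives
Second group: 4 alternatives
Concatenation: each choice from group 1 pairs with each from group 2
Total = 4 x 4 = 16

16


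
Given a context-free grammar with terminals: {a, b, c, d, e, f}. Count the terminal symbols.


Terminal symbols: a, b, c, d, e, f
Counting each: a (#1), b (#2), c (#3), d (#4), e (#5), f (#6)
Total = 6

6


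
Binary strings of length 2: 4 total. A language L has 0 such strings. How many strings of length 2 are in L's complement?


Alphabet: {0,1}
String length: 2
Total strings of length 2 = 2^2 = 4
Strings in L = 0
Complement = total - |L|
= 4 - 0
= 4

4


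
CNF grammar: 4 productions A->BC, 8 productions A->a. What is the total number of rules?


CNF allows two rule forms:
  A -> BC (binary): 4 rules
  A -> a (terminal): 8 rules
Total = 4 + 8 = 12

12


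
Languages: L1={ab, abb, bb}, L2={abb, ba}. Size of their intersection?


L1 = {ab, abb, bb}
L2 = {abb, ba}
Checking each string in L1 against L2:
  'ab': in L2? No
  'abb': in L2? Yes
  'bb': in L2? No
Intersection = {abb}
|L1 ∩ L2| = 1

1


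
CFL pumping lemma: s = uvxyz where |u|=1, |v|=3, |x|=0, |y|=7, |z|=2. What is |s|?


|s| = |u| + |v| + |x| + |y| + |z|
= 1 + 3 + 0 + 7 + 2
= 4 + 0 + 9
= 4 + 9
= 13

13


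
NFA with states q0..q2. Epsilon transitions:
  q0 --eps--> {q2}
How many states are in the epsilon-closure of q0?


Starting from q0
Initialize closure = {q0}
Follow epsilon from q0 -> add q2
Final closure: {q0, q2}
Size = 2

2


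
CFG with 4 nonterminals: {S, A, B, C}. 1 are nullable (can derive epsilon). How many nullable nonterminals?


Nonterminals: {S, A, B, C}
A nonterminal is nullable if it can derive epsilon
Counting nullable nonterminals: 1
Total nullable = 1

1


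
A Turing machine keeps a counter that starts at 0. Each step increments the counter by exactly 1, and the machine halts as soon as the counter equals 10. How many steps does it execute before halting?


Counter starts at 0. Counting sequence:
  Step 1: counter = 1
  Step 2: counter = 2
  Step 3: counter = 3
  Step 4: counter = 4
  Step 5: counter = 5
  Step 6: counter = 6
  ...
  Step 10: counter = 10
Counter reached 10 -> halt
Total steps = 10

10


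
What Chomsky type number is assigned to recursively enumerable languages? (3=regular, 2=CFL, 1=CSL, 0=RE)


Chomsky hierarchy levels:
  Type 3: Regular (DFA/NFA/regex)
  Type 2: Context-free (PDA)
  Type 1: Context-sensitive
  Type 0: Recursively enumerable (TM)
'recursively enumerable' corresponds to Type 0

0


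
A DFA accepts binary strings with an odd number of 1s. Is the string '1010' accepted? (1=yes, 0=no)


DFA has 2 states: q_even (start, accept=no) and q_odd
Processing string '1010' character by character:
  Position 0: read '1', 1-count=1 -> q_odd
  Position 1: read '0', 1-count=1 -> q_odd (no change)
  Position 2: read '1', 1-count=2 -> q_even
  Position 3: read '0', 1-count=2 -> q_even (no change)
Final state: q_even, total 1s = 2 (even); the DFA requires an odd count -> reject

0


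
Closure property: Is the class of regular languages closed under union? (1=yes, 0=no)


Regular languages are closed under all standard operations:
- Union: Yes (product construction)
- Intersection: Yes (product construction)
- Complement: Yes (swap accept/reject)
- Concatenation: Yes (NFA construction)
Operation: union -> Closed

1


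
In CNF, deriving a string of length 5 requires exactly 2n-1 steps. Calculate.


Chomsky Normal Form derivation:
String length n = 5
Each step either:
  - Splits a nonterminal into two (n-1 such steps)
  - Converts a nonterminal to terminal (n such steps)
Total = (n-1) + n = 2n - 1
= 2(5) - 1
= 10 - 1
= 9

9


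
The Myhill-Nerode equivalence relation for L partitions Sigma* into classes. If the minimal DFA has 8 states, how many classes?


Myhill-Nerode theorem:
Number of equivalence classes = number of states in minimal DFA
Minimal DFA states = 8
Therefore equivalence classes = 8

8


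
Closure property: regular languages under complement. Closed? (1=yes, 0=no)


Regular languages are closed under:
- Union (DFA product construction)
- Intersection (DFA product construction)
- Complement (swap accept/reject states)
- Concatenation (NFA construction)
- Kleene star (NFA construction)
complement is in this list
Therefore: closed

1


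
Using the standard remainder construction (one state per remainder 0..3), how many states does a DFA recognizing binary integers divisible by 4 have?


Divisibility by 4 is tracked via the remainder mod 4: 0, 1, ..., 3
The construction assigns one state to each remainder
Number of remainders = 4

4


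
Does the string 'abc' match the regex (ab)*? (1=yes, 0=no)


Pattern: (ab)*
String: 'abc'
Pattern requires: zero or more repetitions of 'ab'
Length 3 is odd -> cannot be (ab)* -> no match
Result: 0

0


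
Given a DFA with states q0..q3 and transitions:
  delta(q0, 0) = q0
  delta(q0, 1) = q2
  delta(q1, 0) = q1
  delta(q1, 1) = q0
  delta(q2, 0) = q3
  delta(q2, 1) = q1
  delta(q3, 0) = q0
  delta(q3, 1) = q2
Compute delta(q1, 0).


Looking up transition function:
delta(q1, 0) in the table
Row: q1, Column: 0
Result: q1

q1


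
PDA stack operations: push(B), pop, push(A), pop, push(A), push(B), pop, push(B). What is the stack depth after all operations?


Tracing stack operations:
  push(B) -> stack = [B], depth=1
  pop -> removed B, stack = [], depth=0
  push(A) -> stack = [A], depth=1
  pop -> removed A, stack = [], depth=0
  push(A) -> stack = [A], depth=1
  push(B) -> stack = [A,B], depth=2
  pop -> removed B, stack = [A], depth=1
  push(B) -> stack = [A,B], depth=2
Final depth = 2

2


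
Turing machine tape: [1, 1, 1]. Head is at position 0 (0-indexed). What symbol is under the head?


Tape: [1, 1, 1]
Positions: 0 1 2
Values:    1 1 1
Head at position 0
tape[0] = 1

1


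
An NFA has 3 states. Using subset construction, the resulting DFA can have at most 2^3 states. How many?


NFA has 3 states
Subset construction: each DFA state = subset of NFA states
Maximum subsets = 2^3
2^3 = 8

8


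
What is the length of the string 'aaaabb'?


String: 'aaaabb'
Counting characters:
  'a' appears 4 time(s)
  'b' appears 2 time(s)
Total length = 4 + 2 = 6

6


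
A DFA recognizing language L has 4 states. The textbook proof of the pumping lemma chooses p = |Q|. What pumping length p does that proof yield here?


Pumping lemma for regular languages (standard proof):
Take p = |Q|, the number of DFA states.
Any string of length >= |Q| passes through |Q|+1 states while reading its first |Q| symbols,
so by pigeonhole some state repeats, giving the loop that can be pumped.
Here |Q| = 4
Therefore the proof uses p = 4

4


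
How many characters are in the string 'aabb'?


String: 'aabb'
Counting characters:
  'a' appears 2 time(s)
  'b' appears 2 time(s)
Total length = 2 + 2 = 4

4


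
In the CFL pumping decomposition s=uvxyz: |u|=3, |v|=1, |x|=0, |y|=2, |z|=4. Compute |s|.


|s| = |u| + |v| + |x| + |y| + |z|
= 3 + 1 + 0 + 2 + 4
= 4 + 0 + 6
= 4 + 6
= 10

10


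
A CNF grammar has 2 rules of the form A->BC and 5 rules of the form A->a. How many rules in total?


CNF allows two rule forms:
  A -> BC (binary): 2 rules
  A -> a (terminal): 5 rules
Total = 2 + 5 = 7

7


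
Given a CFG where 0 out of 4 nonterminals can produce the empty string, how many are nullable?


Nonterminals: {S, A, B, C}
A nonterminal is nullable if it can derive epsilon
Counting nullable nonterminals: 0
Total nullable = 0

0


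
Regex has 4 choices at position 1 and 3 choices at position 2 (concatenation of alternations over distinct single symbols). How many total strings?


First group: 4 alternatives
Second group: 3 alternatives
Concatenation: each choice from group 1 pairs with each from group 2
Total = 4 x 3 = 12

12


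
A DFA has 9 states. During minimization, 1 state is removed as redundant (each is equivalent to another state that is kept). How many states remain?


Original DFA: 9 states
Redundant states removed: 1
Minimized states = original - removed
= 9 - 1
= 8

8


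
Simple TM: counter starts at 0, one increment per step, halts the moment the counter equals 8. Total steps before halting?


Counter starts at 0. Counting sequence:
  Step 1: counter = 1
  Step 2: counter = 2
  Step 3: counter = 3
  Step 4: counter = 4
  Step 5: counter = 5
  Step 6: counter = 6
  Step 7: counter = 7
  Step 8: counter = 8
Counter reached 8 -> halt
Total steps = 8

8


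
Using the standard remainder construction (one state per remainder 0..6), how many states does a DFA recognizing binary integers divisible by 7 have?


Divisibility by 7 is tracked via the remainder mod 7: 0, 1, ..., 6
The construction assigns one state to each remainder
Number of remainders = 7

7


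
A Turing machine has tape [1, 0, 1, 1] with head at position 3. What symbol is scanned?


Tape: [1, 0, 1, 1]
Positions: 0 1 2 3
Values:    1 0 1 1
Head at position 3
tape[3] = 1

1


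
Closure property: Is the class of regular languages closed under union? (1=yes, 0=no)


Regular languages are closed under all standard operations:
- Union: Yes (product construction)
- Intersection: Yes (product construction)
- Complement: Yes (swap accept/reject)
- Concatenation: Yes (NFA construction)
Operation: union -> Closed

1


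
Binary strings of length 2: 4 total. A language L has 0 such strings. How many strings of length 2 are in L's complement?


Alphabet: {0,1}
String length: 2
Total strings of length 2 = 2^2 = 4
Strings in L = 0
Complement = total - |L|
= 4 - 0
= 4

4


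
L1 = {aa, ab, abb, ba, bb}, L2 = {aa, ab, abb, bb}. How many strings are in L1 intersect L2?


L1 = {aa, ab, abb, ba, bb}
L2 = {aa, ab, abb, bb}
Checking each string in L1 against L2:
  'aa': in L2? Yes
  'ab': in L2? Yes
  'abb': in L2? Yes
  'ba': in L2? No
  'bb': in L2? Yes
Intersection = {aa, ab, abb, bb}
|L1 ∩ L2| = 4

4


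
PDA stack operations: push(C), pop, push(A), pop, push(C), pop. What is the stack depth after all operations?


Tracing stack operations:
  push(C) -> stack = [C], depth=1
  pop -> removed C, stack = [], depth=0
  push(A) -> stack = [A], depth=1
  pop -> removed A, stack = [], depth=0
  push(C) -> stack = [C], depth=1
  pop -> removed C, stack = [], depth=0
Final depth = 0

0


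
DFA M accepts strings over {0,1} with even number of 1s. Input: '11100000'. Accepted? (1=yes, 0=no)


DFA has 2 states: q_even (start, accept=yes) and q_odd
Processing string '11100000' character by character:
  Position 0: read '1', 1-count=1 -> q_odd
  Position 1: read '1', 1-count=2 -> q_even
  Position 2: read '1', 1-count=3 -> q_odd
  Position 3: read '0', 1-count=3 -> q_odd (no change)
  Position 4: read '0', 1-count=3 -> q_odd (no change)
  Position 5: read '0', 1-count=3 -> q_odd (no change)
  Position 6: read '0', 1-count=3 -> q_odd (no change)
  Position 7: read '0', 1-count=3 -> q_odd (no change)
Final state: q_odd, total 1s = 3 (odd); the DFA requires an even count -> reject

0


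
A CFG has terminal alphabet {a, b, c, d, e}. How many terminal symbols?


Terminal symbols: a, b, c, d, e
Counting each: a (#1), b (#2), c (#3), d (#4), e (#5)
Total = 5

5


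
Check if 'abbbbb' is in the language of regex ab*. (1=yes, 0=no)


Pattern: ab*
String: 'abbbbb'
Pattern requires: exactly one 'a' followed by zero or more 'b's
First char is 'a' -> OK
Rest 'bbbbb': all b's? Yes
Result: 1

1


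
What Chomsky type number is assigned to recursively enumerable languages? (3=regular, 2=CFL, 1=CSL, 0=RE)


Chomsky hierarchy levels:
  Type 3: Regular (DFA/NFA/regex)
  Type 2: Context-free (PDA)
  Type 1: Context-sensitive
  Type 0: Recursively enumerable (TM)
'recursively enumerable' corresponds to Type 0

0


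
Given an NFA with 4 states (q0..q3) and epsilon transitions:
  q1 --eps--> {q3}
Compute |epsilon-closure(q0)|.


Starting from q0
Initialize closure = {q0}
q0 has no outgoing epsilon transitions -> nothing to add
Final closure: {q0}
Size = 1

1


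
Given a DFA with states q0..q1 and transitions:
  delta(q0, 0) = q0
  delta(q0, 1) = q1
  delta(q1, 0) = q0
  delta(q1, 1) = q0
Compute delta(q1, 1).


Looking up transition function:
delta(q1, 1) in the table
Row: q1, Column: 1
Result: q0

q0


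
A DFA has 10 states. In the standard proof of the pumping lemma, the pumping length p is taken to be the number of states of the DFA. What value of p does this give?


Pumping lemma for regular languages (standard proof):
Take p = |Q|, the number of DFA states.
Any string of length >= |Q| passes through |Q|+1 states while reading its first |Q| symbols,
so by pigeonhole some state repeats, giving the loop that can be pumped.
Here |Q| = 10
Therefore the proof uses p = 10

10


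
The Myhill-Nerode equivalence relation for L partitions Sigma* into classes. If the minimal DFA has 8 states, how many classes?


Myhill-Nerode theorem:
Number of equivalence classes = number of states in minimal DFA
Minimal DFA states = 8
Therefore equivalence classes = 8

8


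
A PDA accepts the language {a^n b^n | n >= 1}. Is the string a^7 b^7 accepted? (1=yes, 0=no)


Language requires equal numbers of a's and b's
PDA pushes for each 'a', pops for each 'b'
Number of a's = 7
Number of b's = 7
7 == 7 -> Accept

1


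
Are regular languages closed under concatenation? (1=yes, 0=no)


Regular languages are closed under:
- Union (DFA product construction)
- Intersection (DFA product construction)
- Complement (swap accept/reject states)
- Concatenation (NFA construction)
- Kleene star (NFA construction)
concatenation is in this list
Therefore: closed

1


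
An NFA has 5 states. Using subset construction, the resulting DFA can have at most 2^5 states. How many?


NFA has 5 states
Subset construction: each DFA state = subset of NFA states
Maximum subsets = 2^5
2^5 = 32

32


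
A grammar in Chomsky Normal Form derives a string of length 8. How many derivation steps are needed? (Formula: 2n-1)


Chomsky Normal Form derivation:
String length n = 8
Each step either:
  - Splits a nonterminal into two (n-1 such steps)
  - Converts a nonterminal to terminal (n such steps)
Total = (n-1) + n = 2n - 1
= 2(8) - 1
= 16 - 1
= 15

15


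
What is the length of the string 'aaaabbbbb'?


String: 'aaaabbbbb'
Counting characters:
  'a' appears 4 time(s)
  'b' appears 5 time(s)
Total length = 4 + 5 = 9

9


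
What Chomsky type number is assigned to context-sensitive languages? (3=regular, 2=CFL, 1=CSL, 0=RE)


Chomsky hierarchy levels:
  Type 3: Regular (DFA/NFA/regex)
  Type 2: Context-free (PDA)
  Type 1: Context-sensitive
  Type 0: Recursively enumerable (TM)
'context-sensitive' corresponds to Type 1

1


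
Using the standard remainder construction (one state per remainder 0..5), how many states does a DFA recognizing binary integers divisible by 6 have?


Divisibility by 6 is tracked via the remainder mod 6: 0, 1, ..., 5
The construction assigns one state to each remainder
Number of remainders = 6

6


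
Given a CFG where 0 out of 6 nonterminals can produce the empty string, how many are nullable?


Nonterminals: {S, A, B, C, D, E}
A nonterminal is nullable if it can derive epsilon
Counting nullable nonterminals: 0
Total nullable = 0

0


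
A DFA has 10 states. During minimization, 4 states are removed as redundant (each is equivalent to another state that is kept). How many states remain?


Original DFA: 10 states
Redundant states removed: 4
Minimized states = original - removed
= 10 - 4
= 6

6


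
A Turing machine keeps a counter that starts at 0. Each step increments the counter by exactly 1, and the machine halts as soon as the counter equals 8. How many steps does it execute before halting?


Counter starts at 0. Counting sequence:
  Step 1: counter = 1
  Step 2: counter = 2
  Step 3: counter = 3
  Step 4: counter = 4
  Step 5: counter = 5
  Step 6: counter = 6
  Step 7: counter = 7
  Step 8: counter = 8
Counter reached 8 -> halt
Total steps = 8

8


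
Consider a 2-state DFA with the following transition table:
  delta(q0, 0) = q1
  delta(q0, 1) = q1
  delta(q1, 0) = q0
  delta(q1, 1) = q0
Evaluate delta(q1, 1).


Looking up transition function:
delta(q1, 1) in the table
Row: q1, Column: 1
Result: q0

q0


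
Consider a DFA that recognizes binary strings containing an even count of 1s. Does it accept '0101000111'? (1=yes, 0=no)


DFA has 2 states: q_even (start, accept=yes) and q_odd
Processing string '0101000111' character by character:
  Position 0: read '0', 1-count=0 -> q_even (no change)
  Position 1: read '1', 1-count=1 -> q_odd
  Position 2: read '0', 1-count=1 -> q_odd (no change)
  Position 3: read '1', 1-count=2 -> q_even
  Position 4: read '0', 1-count=2 -> q_even (no change)
  Position 5: read '0', 1-count=2 -> q_even (no change)
  Position 6: read '0', 1-count=2 -> q_even (no change)
  Position 7: read '1', 1-count=3 -> q_odd
  Position 8: read '1', 1-count=4 -> q_even
  Position 9: read '1', 1-count=5 -> q_odd
Final state: q_odd, total 1s = 5 (odd); the DFA requires an even count -> reject

0


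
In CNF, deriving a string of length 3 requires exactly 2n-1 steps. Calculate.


Chomsky Normal Form derivation:
String length n = 3
Each step either:
  - Splits a nonterminal into two (n-1 such steps)
  - Converts a nonterminal to terminal (n such steps)
Total = (n-1) + n = 2n - 1
= 2(3) - 1
= 6 - 1
= 5

5


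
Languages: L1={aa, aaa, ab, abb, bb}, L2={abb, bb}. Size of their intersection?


L1 = {aa, aaa, ab, abb, bb}
L2 = {abb, bb}
Checking each string in L1 against L2:
  'aa': in L2? No
  'aaa': in L2? No
  'ab': in L2? No
  'abb': in L2? Yes
  'bb': in L2? Yes
Intersection = {abb, bb}
|L1 ∩ L2| = 2

2


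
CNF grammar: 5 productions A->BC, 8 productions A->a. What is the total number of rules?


CNF allows two rule forms:
  A -> BC (binary): 5 rules
  A -> a (terminal): 8 rules
Total = 5 + 8 = 13

13


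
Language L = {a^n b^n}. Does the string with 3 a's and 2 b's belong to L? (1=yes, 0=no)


Language requires equal numbers of a's and b's
PDA pushes for each 'a', pops for each 'b'
Number of a's = 3
Number of b's = 2
3 != 2 -> Reject

0


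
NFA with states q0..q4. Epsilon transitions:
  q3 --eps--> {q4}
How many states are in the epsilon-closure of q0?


Starting from q0
Initialize closure = {q0}
q0 has no outgoing epsilon transitions -> nothing to add
Final closure: {q0}
Size = 1

1


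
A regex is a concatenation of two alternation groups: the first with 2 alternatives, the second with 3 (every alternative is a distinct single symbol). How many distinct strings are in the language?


First group: 2 alternatives
Second group: 3 alternatives
Concatenation: each choice from group 1 pairs with each from group 2
Total = 2 x 3 = 6

6


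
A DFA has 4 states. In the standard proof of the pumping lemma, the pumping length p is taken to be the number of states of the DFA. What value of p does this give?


Pumping lemma for regular languages (standard proof):
Take p = |Q|, the number of DFA states.
Any string of length >= |Q| passes through |Q|+1 states while reading its first |Q| symbols,
so by pigeonhole some state repeats, giving the loop that can be pumped.
Here |Q| = 4
Therefore the proof uses p = 4

4


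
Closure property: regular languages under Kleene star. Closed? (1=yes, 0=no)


Regular languages are closed under:
- Union (DFA product construction)
- Intersection (DFA product construction)
- Complement (swap accept/reject states)
- Concatenation (NFA construction)
- Kleene star (NFA construction)
Kleene star is in this list
Therefore: closed

1


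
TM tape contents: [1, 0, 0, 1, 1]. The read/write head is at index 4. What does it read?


Tape: [1, 0, 0, 1, 1]
Positions: 0 1 2 3 4
Values:    1 0 0 1 1
Head at position 4
tape[4] = 1

1


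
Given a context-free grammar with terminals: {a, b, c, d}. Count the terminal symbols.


Terminal symbols: a, b, c, d
Counting each: a (#1), b (#2), c (#3), d (#4)
Total = 4

4


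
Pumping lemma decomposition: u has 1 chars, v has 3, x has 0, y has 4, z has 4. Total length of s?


|s| = |u| + |v| + |x| + |y| + |z|
= 1 + 3 + 0 + 4 + 4
= 4 + 0 + 8
= 4 + 8
= 12

12


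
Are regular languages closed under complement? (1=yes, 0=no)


Regular languages are closed under all standard operations:
- Union: Yes (product construction)
- Intersection: Yes (product construction)
- Complement: Yes (swap accept/reject)
- Concatenation: Yes (NFA construction)
Operation: complement -> Closed

1


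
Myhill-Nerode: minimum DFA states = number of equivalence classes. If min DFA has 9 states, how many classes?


Myhill-Nerode theorem:
Number of equivalence classes = number of states in minimal DFA
Minimal DFA states = 9
Therefore equivalence classes = 9

9


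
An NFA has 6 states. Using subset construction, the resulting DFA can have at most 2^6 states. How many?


NFA has 6 states
Subset construction: each DFA state = subset of NFA states
Maximum subsets = 2^6
2^6 = 64

64


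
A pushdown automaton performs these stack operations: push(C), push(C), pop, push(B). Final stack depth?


Tracing stack operations:
  push(C) -> stack = [C], depth=1
  push(C) -> stack = [C,C], depth=2
  pop -> removed C, stack = [C], depth=1
  push(B) -> stack = [C,B], depth=2
Final depth = 2

2


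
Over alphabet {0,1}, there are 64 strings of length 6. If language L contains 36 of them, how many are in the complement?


Alphabet: {0,1}
String length: 6
Total strings of length 6 = 2^6 = 64
Strings in L = 36
Complement = total - |L|
= 64 - 36
= 28

28


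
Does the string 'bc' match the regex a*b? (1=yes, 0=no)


Pattern: a*b
String: 'bc'
Pattern requires: zero or more 'a's followed by exactly one 'b'
Found 0 leading 'a's
Remaining: 'bc'
Remaining is not 'b' -> no match
Result: 0

0


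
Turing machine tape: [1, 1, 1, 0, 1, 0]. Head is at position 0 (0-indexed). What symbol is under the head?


Tape: [1, 1, 1, 0, 1, 0]
Positions: 0 1 2 3 4 5
Values:    1 1 1 0 1 0
Head at position 0
tape[0] = 1

1


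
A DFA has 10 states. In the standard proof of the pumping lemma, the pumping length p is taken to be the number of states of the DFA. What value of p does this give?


Pumping lemma for regular languages (standard proof):
Take p = |Q|, the number of DFA states.
Any string of length >= |Q| passes through |Q|+1 states while reading its first |Q| symbols,
so by pigeonhole some state repeats, giving the loop that can be pumped.
Here |Q| = 10
Therefore the proof uses p = 10

10


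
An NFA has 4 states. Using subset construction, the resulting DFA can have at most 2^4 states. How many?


NFA has 4 states
Subset construction: each DFA state = subset of NFA states
Maximum subsets = 2^4
2^4 = 16

16


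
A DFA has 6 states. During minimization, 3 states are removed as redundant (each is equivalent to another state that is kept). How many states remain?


Original DFA: 6 states
Redundant states removed: 3
Minimized states = original - removed
= 6 - 3
= 3

3


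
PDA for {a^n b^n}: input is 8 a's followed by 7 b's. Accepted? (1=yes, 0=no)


Language requires equal numbers of a's and b's
PDA pushes for each 'a', pops for each 'b'
Number of a's = 8
Number of b's = 7
8 != 7 -> Reject

0


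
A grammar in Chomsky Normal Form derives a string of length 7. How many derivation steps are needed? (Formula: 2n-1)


Chomsky Normal Form derivation:
String length n = 7
Each step either:
  - Splits a nonterminal into two (n-1 such steps)
  - Converts a nonterminal to terminal (n such steps)
Total = (n-1) + n = 2n - 1
= 2(7) - 1
= 14 - 1
= 13

13


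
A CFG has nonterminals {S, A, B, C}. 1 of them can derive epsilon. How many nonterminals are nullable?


Nonterminals: {S, A, B, C}
A nonterminal is nullable if it can derive epsilon
Counting nullable nonterminals: 1
Total nullable = 1

1


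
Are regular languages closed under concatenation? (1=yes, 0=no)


Regular languages are closed under all standard operations:
- Union: Yes (product construction)
- Intersection: Yes (product construction)
- Complement: Yes (swap accept/reject)
- Concatenation: Yes (NFA construction)
Operation: concatenation -> Closed

1


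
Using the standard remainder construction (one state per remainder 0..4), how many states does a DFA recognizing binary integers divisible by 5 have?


Divisibility by 5 is tracked via the remainder mod 5: 0, 1, ..., 4
The construction assigns one state to each remainder
Number of remainders = 5

5


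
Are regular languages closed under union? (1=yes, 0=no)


Regular languages are closed under:
- Union (DFA product construction)
- Intersection (DFA product construction)
- Complement (swap accept/reject states)
- Concatenation (NFA construction)
- Kleene star (NFA construction)
union is in this list
Therefore: closed

1


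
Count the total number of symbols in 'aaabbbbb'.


String: 'aaabbbbb'
Counting characters:
  'a' appears 3 time(s)
  'b' appears 5 time(s)
Total length = 3 + 5 = 8

8


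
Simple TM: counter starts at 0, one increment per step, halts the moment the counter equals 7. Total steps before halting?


Counter starts at 0. Counting sequence:
  Step 1: counter = 1
  Step 2: counter = 2
  Step 3: counter = 3
  Step 4: counter = 4
  Step 5: counter = 5
  Step 6: counter = 6
  Step 7: counter = 7
Counter reached 7 -> halt
Total steps = 7

7


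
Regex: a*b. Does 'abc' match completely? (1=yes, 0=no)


Pattern: a*b
String: 'abc'
Pattern requires: zero or more 'a's followed by exactly one 'b'
Found 1 leading 'a's
Remaining: 'bc'
Remaining is not 'b' -> no match
Result: 0

0


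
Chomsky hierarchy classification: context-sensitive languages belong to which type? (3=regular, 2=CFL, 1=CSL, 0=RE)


Chomsky hierarchy levels:
  Type 3: Regular (DFA/NFA/regex)
  Type 2: Context-free (PDA)
  Type 1: Context-sensitive
  Type 0: Recursively enumerable (TM)
'context-sensitive' corresponds to Type 1

1


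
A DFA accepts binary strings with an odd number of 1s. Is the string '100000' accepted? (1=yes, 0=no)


DFA has 2 states: q_even (start, accept=no) and q_odd
Processing string '100000' character by character:
  Position 0: read '1', 1-count=1 -> q_odd
  Position 1: read '0', 1-count=1 -> q_odd (no change)
  Position 2: read '0', 1-count=1 -> q_odd (no change)
  Position 3: read '0', 1-count=1 -> q_odd (no change)
  Position 4: read '0', 1-count=1 -> q_odd (no change)
  Position 5: read '0', 1-count=1 -> q_odd (no change)
Final state: q_odd, total 1s = 1 (odd); the DFA requires an odd count -> accept

1


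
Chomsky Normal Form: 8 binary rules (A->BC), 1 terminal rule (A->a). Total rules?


CNF allows two rule forms:
  A -> BC (binary): 8 rules
  A -> a (terminal): 1 rule
Total = 8 + 1 = 9

9


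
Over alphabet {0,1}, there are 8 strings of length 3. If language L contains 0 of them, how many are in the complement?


Alphabet: {0,1}
String length: 3
Total strings of length 3 = 2^3 = 8
Strings in L = 0
Complement = total - |L|
= 8 - 0
= 8

8


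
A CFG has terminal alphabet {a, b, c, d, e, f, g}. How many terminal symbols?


Terminal symbols: a, b, c, d, e, f, g
Counting each: a (#1), b (#2), c (#3), d (#4), e (#5), f (#6), g (#7)
Total = 7

7
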